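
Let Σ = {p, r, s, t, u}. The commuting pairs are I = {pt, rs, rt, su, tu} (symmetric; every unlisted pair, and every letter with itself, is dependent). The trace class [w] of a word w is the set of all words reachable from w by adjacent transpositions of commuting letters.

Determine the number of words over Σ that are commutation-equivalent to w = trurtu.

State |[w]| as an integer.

#0=t has no predecessor
#1=r has no predecessor
#2=u depends on [1:r]
#3=r depends on [2:u]
#4=t depends on [0:t]
#5=u depends on [3:r]
sources: [0:t, 1:r]
N(rest) = Σ N(rest − s) over sources s of rest; N(one piece) = 1:
  size 1 → [4]=1  [5]=1
  size 2 → [0,4]=1  [3,5]=1  [4,5]=2
  size 3 → [0,4,5]=3  [2,3,5]=1  [3,4,5]=3
  size 4 → [0,3,4,5]=6  [1,2,3,5]=1  [2,3,4,5]=4
  first=0(t) contributes 5
  first=1(r) contributes 10
|[w]| = 15

15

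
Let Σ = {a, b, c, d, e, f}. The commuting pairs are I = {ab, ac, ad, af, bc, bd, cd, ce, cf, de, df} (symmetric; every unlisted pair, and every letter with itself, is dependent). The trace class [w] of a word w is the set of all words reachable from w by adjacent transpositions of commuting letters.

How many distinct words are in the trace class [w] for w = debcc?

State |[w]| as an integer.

piece 0:d — minimal
piece 1:e — minimal
piece 2:b rests on {1:e}
piece 3:c — minimal
piece 4:c rests on {3:c}
minimal pieces: {0:d, 1:e, 3:c}
ways to finish when only these pieces remain (= sum over removing one remaining piece with nothing left below it):
  1 left: {0}→1  {2}→1  {4}→1
  2 left: {0,2}→2  {0,4}→2  {1,2}→1  {2,4}→2  {3,4}→1
  3 left: {0,1,2}→3  {0,2,4}→6  {0,3,4}→3  {1,2,4}→3  {2,3,4}→3
  placing 0:d first → 6 extensions
  placing 1:e first → 12 extensions
  placing 3:c first → 12 extensions
total linear extensions = 30

30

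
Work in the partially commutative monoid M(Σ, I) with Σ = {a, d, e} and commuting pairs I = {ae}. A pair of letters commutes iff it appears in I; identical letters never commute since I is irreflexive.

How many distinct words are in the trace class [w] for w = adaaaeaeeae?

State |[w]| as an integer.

126

drop 0:a onto floor
drop 1:d onto {0:a}
drop 2:a onto {1:d}
drop 3:a onto {2:a}
drop 4:a onto {3:a}
drop 5:e onto {1:d}
drop 6:a onto {4:a}
drop 7:e onto {5:e}
drop 8:e onto {7:e}
drop 9:a onto {6:a}
drop 10:e onto {8:e}
ground layer = {0:a}
drop-orders for the pieces not yet dropped (sum over which currently-grounded one goes next):
  1 to go: {9} 1  {10} 1
  2 to go: {6,9} 1  {8,10} 1  {9,10} 2
  3 to go: {4,6,9} 1  {6,9,10} 3  {7,8,10} 1  {8,9,10} 3
  4 to go: {3,4,6,9} 1  {4,6,9,10} 4  {5,7,8,10} 1  {6,8,9,10} 6  {7,8,9,10} 4
  5 to go: {2,3,4,6,9} 1  {3,4,6,9,10} 5  {4,6,8,9,10} 10  {5,7,8,9,10} 5  {6,7,8,9,10} 10
  6 to go: {2,3,4,6,9,10} 6  {3,4,6,8,9,10} 15  {4,6,7,8,9,10} 20  {5,6,7,8,9,10} 15
  7 to go: {2,3,4,6,8,9,10} 21  {3,4,6,7,8,9,10} 35  {4,5,6,7,8,9,10} 35
  8 to go: {2,3,4,6,7,8,9,10} 56  {3,4,5,6,7,8,9,10} 70
  9 to go: {2,3,4,5,6,7,8,9,10} 126
  if 0:a drops first: 126 orders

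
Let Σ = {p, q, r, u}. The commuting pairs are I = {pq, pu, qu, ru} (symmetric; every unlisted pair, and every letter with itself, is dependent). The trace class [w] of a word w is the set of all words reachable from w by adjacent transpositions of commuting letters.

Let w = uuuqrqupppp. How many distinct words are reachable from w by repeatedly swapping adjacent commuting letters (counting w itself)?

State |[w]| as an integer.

#0=u has no predecessor
#1=u depends on [0:u]
#2=u depends on [1:u]
#3=q has no predecessor
#4=r depends on [3:q]
#5=q depends on [4:r]
#6=u depends on [2:u]
#7=p depends on [4:r]
#8=p depends on [7:p]
#9=p depends on [8:p]
#10=p depends on [9:p]
sources: [0:u, 3:q]
N(rest) = Σ N(rest − s) over sources s of rest; N(one piece) = 1:
  size 1 → [5]=1  [6]=1  [10]=1
  size 2 → [2,6]=1  [5,6]=2  [5,10]=2  [6,10]=2  [9,10]=1
  size 3 → [1,2,6]=1  [2,5,6]=3  [2,6,10]=3  [5,6,10]=6  [5,9,10]=3  [6,9,10]=3  [8,9,10]=1
  size 4 → [0,1,2,6]=1  [1,2,5,6]=4  [1,2,6,10]=4  [2,5,6,10]=12  [2,6,9,10]=6  [5,6,9,10]=12  [5,8,9,10]=4  [6,8,9,10]=4  [7,8,9,10]=1
  size 5 → [0,1,2,5,6]=5  [0,1,2,6,10]=5  [1,2,5,6,10]=20  [1,2,6,9,10]=10  [2,5,6,9,10]=30  [2,6,8,9,10]=10  [5,6,8,9,10]=20  [5,7,8,9,10]=5  [6,7,8,9,10]=5
  size 6 → [0,1,2,5,6,10]=30  [0,1,2,6,9,10]=15  [1,2,5,6,9,10]=60  [1,2,6,8,9,10]=20  [2,5,6,8,9,10]=60  [2,6,7,8,9,10]=15  [4,5,7,8,9,10]=5  [5,6,7,8,9,10]=30
  size 7 → [0,1,2,5,6,9,10]=105  [0,1,2,6,8,9,10]=35  [1,2,5,6,8,9,10]=140  [1,2,6,7,8,9,10]=35  [2,5,6,7,8,9,10]=105  [3,4,5,7,8,9,10]=5  [4,5,6,7,8,9,10]=35
  size 8 → [0,1,2,5,6,8,9,10]=280  [0,1,2,6,7,8,9,10]=70  [1,2,5,6,7,8,9,10]=280  [2,4,5,6,7,8,9,10]=140  [3,4,5,6,7,8,9,10]=40
  size 9 → [0,1,2,5,6,7,8,9,10]=630  [1,2,4,5,6,7,8,9,10]=420  [2,3,4,5,6,7,8,9,10]=180
  first=0(u) contributes 600
  first=3(q) contributes 1050
|[w]| = 1650

1650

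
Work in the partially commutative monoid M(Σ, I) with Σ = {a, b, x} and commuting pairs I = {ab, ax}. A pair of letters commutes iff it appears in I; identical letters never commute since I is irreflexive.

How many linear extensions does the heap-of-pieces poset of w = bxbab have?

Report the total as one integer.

piece 0:b — minimal
piece 1:x rests on {0:b}
piece 2:b rests on {1:x}
piece 3:a — minimal
piece 4:b rests on {2:b}
minimal pieces: {0:b, 3:a}
ways to finish when only these pieces remain (= sum over removing one remaining piece with nothing left below it):
  1 left: {3}→1  {4}→1
  2 left: {2,4}→1  {3,4}→2
  3 left: {1,2,4}→1  {2,3,4}→3
  placing 0:b first → 4 extensions
  placing 3:a first → 1 extensions
total linear extensions = 5

5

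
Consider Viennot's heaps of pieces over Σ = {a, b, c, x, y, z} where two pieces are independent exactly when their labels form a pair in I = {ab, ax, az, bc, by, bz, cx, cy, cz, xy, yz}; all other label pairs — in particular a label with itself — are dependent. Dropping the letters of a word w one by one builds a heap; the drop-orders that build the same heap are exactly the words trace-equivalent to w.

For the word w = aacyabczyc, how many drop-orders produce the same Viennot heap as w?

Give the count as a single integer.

540

#0=a has no predecessor
#1=a depends on [0:a]
#2=c depends on [1:a]
#3=y depends on [1:a]
#4=a depends on [2:c, 3:y]
#5=b has no predecessor
#6=c depends on [4:a]
#7=z has no predecessor
#8=y depends on [4:a]
#9=c depends on [6:c]
sources: [0:a, 5:b, 7:z]
N(rest) = Σ N(rest − s) over sources s of rest; N(one piece) = 1:
  size 1 → [5]=1  [7]=1  [8]=1  [9]=1
  size 2 → [5,7]=2  [5,8]=2  [5,9]=2  [6,9]=1  [7,8]=2  [7,9]=2  [8,9]=2
  size 3 → [5,6,9]=3  [5,7,8]=6  [5,7,9]=6  [5,8,9]=6  [6,7,9]=3  [6,8,9]=3  [7,8,9]=6
  size 4 → [4,6,8,9]=3  [5,6,7,9]=12  [5,6,8,9]=12  [5,7,8,9]=24  [6,7,8,9]=12
  size 5 → [2,4,6,8,9]=3  [3,4,6,8,9]=3  [4,5,6,8,9]=15  [4,6,7,8,9]=15  [5,6,7,8,9]=60
  size 6 → [2,3,4,6,8,9]=6  [2,4,5,6,8,9]=18  [2,4,6,7,8,9]=18  [3,4,5,6,8,9]=18  [3,4,6,7,8,9]=18  [4,5,6,7,8,9]=90
  size 7 → [1,2,3,4,6,8,9]=6  [2,3,4,5,6,8,9]=42  [2,3,4,6,7,8,9]=42  [2,4,5,6,7,8,9]=126  [3,4,5,6,7,8,9]=126
  size 8 → [0,1,2,3,4,6,8,9]=6  [1,2,3,4,5,6,8,9]=48  [1,2,3,4,6,7,8,9]=48  [2,3,4,5,6,7,8,9]=336
  first=0(a) contributes 432
  first=5(b) contributes 54
  first=7(z) contributes 54
|[w]| = 540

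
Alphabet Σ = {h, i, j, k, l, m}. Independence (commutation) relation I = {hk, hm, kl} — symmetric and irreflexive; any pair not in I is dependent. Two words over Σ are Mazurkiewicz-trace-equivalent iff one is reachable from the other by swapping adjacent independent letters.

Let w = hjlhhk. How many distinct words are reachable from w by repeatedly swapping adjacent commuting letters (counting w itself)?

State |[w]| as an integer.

4

piece 0:h — minimal
piece 1:j rests on {0:h}
piece 2:l rests on {1:j}
piece 3:h rests on {2:l}
piece 4:h rests on {3:h}
piece 5:k rests on {1:j}
minimal pieces: {0:h}
ways to finish when only these pieces remain (= sum over removing one remaining piece with nothing left below it):
  1 left: {4}→1  {5}→1
  2 left: {3,4}→1  {4,5}→2
  3 left: {2,3,4}→1  {3,4,5}→3
  4 left: {2,3,4,5}→4
  placing 0:h first → 4 extensions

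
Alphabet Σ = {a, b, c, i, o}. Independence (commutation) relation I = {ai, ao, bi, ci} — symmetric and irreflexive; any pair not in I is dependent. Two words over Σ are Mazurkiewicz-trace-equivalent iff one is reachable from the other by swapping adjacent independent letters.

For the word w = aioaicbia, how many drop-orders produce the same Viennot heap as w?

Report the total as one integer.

piece 0:a — minimal
piece 1:i — minimal
piece 2:o rests on {1:i}
piece 3:a rests on {0:a}
piece 4:i rests on {2:o}
piece 5:c rests on {2:o, 3:a}
piece 6:b rests on {5:c}
piece 7:i rests on {4:i}
piece 8:a rests on {6:b}
minimal pieces: {0:a, 1:i}
ways to finish when only these pieces remain (= sum over removing one remaining piece with nothing left below it):
  1 left: {7}→1  {8}→1
  2 left: {4,7}→1  {6,8}→1  {7,8}→2
  3 left: {4,7,8}→3  {5,6,8}→1  {6,7,8}→3
  4 left: {3,5,6,8}→1  {4,6,7,8}→6  {5,6,7,8}→4
  5 left: {0,3,5,6,8}→1  {3,5,6,7,8}→5  {4,5,6,7,8}→10
  6 left: {0,3,5,6,7,8}→6  {2,4,5,6,7,8}→10  {3,4,5,6,7,8}→15
  7 left: {0,3,4,5,6,7,8}→21  {1,2,4,5,6,7,8}→10  {2,3,4,5,6,7,8}→25
  placing 0:a first → 35 extensions
  placing 1:i first → 46 extensions
total linear extensions = 81

81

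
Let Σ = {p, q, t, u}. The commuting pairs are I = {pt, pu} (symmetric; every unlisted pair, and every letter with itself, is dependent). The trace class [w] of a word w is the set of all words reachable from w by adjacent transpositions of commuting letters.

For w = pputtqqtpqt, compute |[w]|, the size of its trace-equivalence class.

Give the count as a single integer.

20

piece 0:p — minimal
piece 1:p rests on {0:p}
piece 2:u — minimal
piece 3:t rests on {2:u}
piece 4:t rests on {3:t}
piece 5:q rests on {1:p, 4:t}
piece 6:q rests on {5:q}
piece 7:t rests on {6:q}
piece 8:p rests on {6:q}
piece 9:q rests on {7:t, 8:p}
piece 10:t rests on {9:q}
minimal pieces: {0:p, 2:u}
ways to finish when only these pieces remain (= sum over removing one remaining piece with nothing left below it):
  1 left: {10}→1
  2 left: {9,10}→1
  3 left: {7,9,10}→1  {8,9,10}→1
  4 left: {7,8,9,10}→2
  5 left: {6,7,8,9,10}→2
  6 left: {5,6,7,8,9,10}→2
  7 left: {1,5,6,7,8,9,10}→2  {4,5,6,7,8,9,10}→2
  8 left: {0,1,5,6,7,8,9,10}→2  {1,4,5,6,7,8,9,10}→4  {3,4,5,6,7,8,9,10}→2
  9 left: {0,1,4,5,6,7,8,9,10}→6  {1,3,4,5,6,7,8,9,10}→6  {2,3,4,5,6,7,8,9,10}→2
  placing 0:p first → 8 extensions
  placing 2:u first → 12 extensions
total linear extensions = 20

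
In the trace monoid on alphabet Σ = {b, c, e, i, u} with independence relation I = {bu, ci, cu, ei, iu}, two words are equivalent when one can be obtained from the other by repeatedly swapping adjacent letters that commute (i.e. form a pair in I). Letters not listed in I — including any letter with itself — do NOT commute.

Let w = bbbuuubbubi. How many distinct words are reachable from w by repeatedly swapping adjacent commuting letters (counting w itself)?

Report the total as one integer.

330

0(b) covers ∅
1(b) covers 0:b
2(b) covers 1:b
3(u) covers ∅
4(u) covers 3:u
5(u) covers 4:u
6(b) covers 2:b
7(b) covers 6:b
8(u) covers 5:u
9(b) covers 7:b
10(i) covers 9:b
floor of heap: 0:b, 3:u
completions by unplaced set U, small U first (add the entries for U minus each lowest piece of U):
  |U|=1: {8}:1  {10}:1
  |U|=2: {5,8}:1  {8,10}:2  {9,10}:1
  |U|=3: {4,5,8}:1  {5,8,10}:3  {7,9,10}:1  {8,9,10}:3
  |U|=4: {3,4,5,8}:1  {4,5,8,10}:4  {5,8,9,10}:6  {6,7,9,10}:1  {7,8,9,10}:4
  |U|=5: {2,6,7,9,10}:1  {3,4,5,8,10}:5  {4,5,8,9,10}:10  {5,7,8,9,10}:10  {6,7,8,9,10}:5
  |U|=6: {1,2,6,7,9,10}:1  {2,6,7,8,9,10}:6  {3,4,5,8,9,10}:15  {4,5,7,8,9,10}:20  {5,6,7,8,9,10}:15
  |U|=7: {0,1,2,6,7,9,10}:1  {1,2,6,7,8,9,10}:7  {2,5,6,7,8,9,10}:21  {3,4,5,7,8,9,10}:35  {4,5,6,7,8,9,10}:35
  |U|=8: {0,1,2,6,7,8,9,10}:8  {1,2,5,6,7,8,9,10}:28  {2,4,5,6,7,8,9,10}:56  {3,4,5,6,7,8,9,10}:70
  |U|=9: {0,1,2,5,6,7,8,9,10}:36  {1,2,4,5,6,7,8,9,10}:84  {2,3,4,5,6,7,8,9,10}:126
  start at 0(b): 210
  start at 3(u): 120
sum over floor = 330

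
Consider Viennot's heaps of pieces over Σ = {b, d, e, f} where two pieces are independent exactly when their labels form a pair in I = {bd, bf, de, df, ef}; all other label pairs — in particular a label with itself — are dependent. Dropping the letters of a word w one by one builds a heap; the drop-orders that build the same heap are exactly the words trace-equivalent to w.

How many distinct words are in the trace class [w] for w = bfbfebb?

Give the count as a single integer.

21

0(b) covers ∅
1(f) covers ∅
2(b) covers 0:b
3(f) covers 1:f
4(e) covers 2:b
5(b) covers 4:e
6(b) covers 5:b
floor of heap: 0:b, 1:f
completions by unplaced set U, small U first (add the entries for U minus each lowest piece of U):
  |U|=1: {3}:1  {6}:1
  |U|=2: {1,3}:1  {3,6}:2  {5,6}:1
  |U|=3: {1,3,6}:3  {3,5,6}:3  {4,5,6}:1
  |U|=4: {1,3,5,6}:6  {2,4,5,6}:1  {3,4,5,6}:4
  |U|=5: {0,2,4,5,6}:1  {1,3,4,5,6}:10  {2,3,4,5,6}:5
  start at 0(b): 15
  start at 1(f): 6
sum over floor = 21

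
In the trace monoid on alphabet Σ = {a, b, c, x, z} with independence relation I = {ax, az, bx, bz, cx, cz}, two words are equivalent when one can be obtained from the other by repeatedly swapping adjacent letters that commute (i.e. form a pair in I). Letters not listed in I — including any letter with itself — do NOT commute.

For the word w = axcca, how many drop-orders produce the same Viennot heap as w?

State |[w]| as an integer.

5

#0=a has no predecessor
#1=x has no predecessor
#2=c depends on [0:a]
#3=c depends on [2:c]
#4=a depends on [3:c]
sources: [0:a, 1:x]
N(rest) = Σ N(rest − s) over sources s of rest; N(one piece) = 1:
  size 1 → [1]=1  [4]=1
  size 2 → [1,4]=2  [3,4]=1
  size 3 → [1,3,4]=3  [2,3,4]=1
  first=0(a) contributes 4
  first=1(x) contributes 1
|[w]| = 5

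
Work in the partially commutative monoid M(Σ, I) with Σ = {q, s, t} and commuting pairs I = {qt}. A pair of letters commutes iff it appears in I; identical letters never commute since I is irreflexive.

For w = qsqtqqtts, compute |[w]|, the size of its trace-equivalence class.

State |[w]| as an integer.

20

piece 0:q — minimal
piece 1:s rests on {0:q}
piece 2:q rests on {1:s}
piece 3:t rests on {1:s}
piece 4:q rests on {2:q}
piece 5:q rests on {4:q}
piece 6:t rests on {3:t}
piece 7:t rests on {6:t}
piece 8:s rests on {5:q, 7:t}
minimal pieces: {0:q}
ways to finish when only these pieces remain (= sum over removing one remaining piece with nothing left below it):
  1 left: {8}→1
  2 left: {5,8}→1  {7,8}→1
  3 left: {4,5,8}→1  {5,7,8}→2  {6,7,8}→1
  4 left: {2,4,5,8}→1  {3,6,7,8}→1  {4,5,7,8}→3  {5,6,7,8}→3
  5 left: {2,4,5,7,8}→4  {3,5,6,7,8}→4  {4,5,6,7,8}→6
  6 left: {2,4,5,6,7,8}→10  {3,4,5,6,7,8}→10
  7 left: {2,3,4,5,6,7,8}→20
  placing 0:q first → 20 extensions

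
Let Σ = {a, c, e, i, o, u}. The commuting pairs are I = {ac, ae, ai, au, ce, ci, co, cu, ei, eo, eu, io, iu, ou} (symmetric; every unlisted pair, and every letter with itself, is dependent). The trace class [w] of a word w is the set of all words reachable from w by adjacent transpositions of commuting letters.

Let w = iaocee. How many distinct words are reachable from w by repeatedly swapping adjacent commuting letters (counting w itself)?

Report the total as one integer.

drop 0:i onto floor
drop 1:a onto floor
drop 2:o onto {1:a}
drop 3:c onto floor
drop 4:e onto floor
drop 5:e onto {4:e}
ground layer = {0:i, 1:a, 3:c, 4:e}
drop-orders for the pieces not yet dropped (sum over which currently-grounded one goes next):
  1 to go: {0} 1  {2} 1  {3} 1  {5} 1
  2 to go: {0,2} 2  {0,3} 2  {0,5} 2  {1,2} 1  {2,3} 2  {2,5} 2  {3,5} 2  {4,5} 1
  3 to go: {0,1,2} 3  {0,2,3} 6  {0,2,5} 6  {0,3,5} 6  {0,4,5} 3  {1,2,3} 3  {1,2,5} 3  {2,3,5} 6  {2,4,5} 3  {3,4,5} 3
  4 to go: {0,1,2,3} 12  {0,1,2,5} 12  {0,2,3,5} 24  {0,2,4,5} 12  {0,3,4,5} 12  {1,2,3,5} 12  {1,2,4,5} 6  {2,3,4,5} 12
  if 0:i drops first: 30 orders
  if 1:a drops first: 60 orders
  if 3:c drops first: 30 orders
  if 4:e drops first: 60 orders
heap linearizations: 180

180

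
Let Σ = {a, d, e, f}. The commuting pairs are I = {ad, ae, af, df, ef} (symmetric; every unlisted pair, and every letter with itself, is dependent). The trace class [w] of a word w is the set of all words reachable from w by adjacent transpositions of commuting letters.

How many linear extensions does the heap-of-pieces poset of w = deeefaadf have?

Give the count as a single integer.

756

piece 0:d — minimal
piece 1:e rests on {0:d}
piece 2:e rests on {1:e}
piece 3:e rests on {2:e}
piece 4:f — minimal
piece 5:a — minimal
piece 6:a rests on {5:a}
piece 7:d rests on {3:e}
piece 8:f rests on {4:f}
minimal pieces: {0:d, 4:f, 5:a}
ways to finish when only these pieces remain (= sum over removing one remaining piece with nothing left below it):
  1 left: {6}→1  {7}→1  {8}→1
  2 left: {3,7}→1  {4,8}→1  {5,6}→1  {6,7}→2  {6,8}→2  {7,8}→2
  3 left: {2,3,7}→1  {3,6,7}→3  {3,7,8}→3  {4,6,8}→3  {4,7,8}→3  {5,6,7}→3  {5,6,8}→3  {6,7,8}→6
  4 left: {1,2,3,7}→1  {2,3,6,7}→4  {2,3,7,8}→4  {3,4,7,8}→6  {3,5,6,7}→6  {3,6,7,8}→12  {4,5,6,8}→6  {4,6,7,8}→12  {5,6,7,8}→12
  5 left: {0,1,2,3,7}→1  {1,2,3,6,7}→5  {1,2,3,7,8}→5  {2,3,4,7,8}→10  {2,3,5,6,7}→10  {2,3,6,7,8}→20  {3,4,6,7,8}→30  {3,5,6,7,8}→30  {4,5,6,7,8}→30
  6 left: {0,1,2,3,6,7}→6  {0,1,2,3,7,8}→6  {1,2,3,4,7,8}→15  {1,2,3,5,6,7}→15  {1,2,3,6,7,8}→30  {2,3,4,6,7,8}→60  {2,3,5,6,7,8}→60  {3,4,5,6,7,8}→90
  7 left: {0,1,2,3,4,7,8}→21  {0,1,2,3,5,6,7}→21  {0,1,2,3,6,7,8}→42  {1,2,3,4,6,7,8}→105  {1,2,3,5,6,7,8}→105  {2,3,4,5,6,7,8}→210
  placing 0:d first → 420 extensions
  placing 4:f first → 168 extensions
  placing 5:a first → 168 extensions
total linear extensions = 756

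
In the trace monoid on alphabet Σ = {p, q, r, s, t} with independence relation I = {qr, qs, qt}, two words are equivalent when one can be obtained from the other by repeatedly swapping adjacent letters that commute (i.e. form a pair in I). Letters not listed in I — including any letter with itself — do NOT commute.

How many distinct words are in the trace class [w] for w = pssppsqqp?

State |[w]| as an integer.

drop 0:p onto floor
drop 1:s onto {0:p}
drop 2:s onto {1:s}
drop 3:p onto {2:s}
drop 4:p onto {3:p}
drop 5:s onto {4:p}
drop 6:q onto {4:p}
drop 7:q onto {6:q}
drop 8:p onto {5:s, 7:q}
ground layer = {0:p}
drop-orders for the pieces not yet dropped (sum over which currently-grounded one goes next):
  1 to go: {8} 1
  2 to go: {5,8} 1  {7,8} 1
  3 to go: {5,7,8} 2  {6,7,8} 1
  4 to go: {5,6,7,8} 3
  5 to go: {4,5,6,7,8} 3
  6 to go: {3,4,5,6,7,8} 3
  7 to go: {2,3,4,5,6,7,8} 3
  if 0:p drops first: 3 orders

3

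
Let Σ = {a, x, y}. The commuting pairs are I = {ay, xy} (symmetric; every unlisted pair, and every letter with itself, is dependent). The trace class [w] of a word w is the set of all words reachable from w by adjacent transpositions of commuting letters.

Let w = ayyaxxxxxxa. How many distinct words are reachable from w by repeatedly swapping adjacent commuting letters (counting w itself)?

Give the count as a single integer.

piece 0:a — minimal
piece 1:y — minimal
piece 2:y rests on {1:y}
piece 3:a rests on {0:a}
piece 4:x rests on {3:a}
piece 5:x rests on {4:x}
piece 6:x rests on {5:x}
piece 7:x rests on {6:x}
piece 8:x rests on {7:x}
piece 9:x rests on {8:x}
piece 10:a rests on {9:x}
minimal pieces: {0:a, 1:y}
ways to finish when only these pieces remain (= sum over removing one remaining piece with nothing left below it):
  1 left: {2}→1  {10}→1
  2 left: {1,2}→1  {2,10}→2  {9,10}→1
  3 left: {1,2,10}→3  {2,9,10}→3  {8,9,10}→1
  4 left: {1,2,9,10}→6  {2,8,9,10}→4  {7,8,9,10}→1
  5 left: {1,2,8,9,10}→10  {2,7,8,9,10}→5  {6,7,8,9,10}→1
  6 left: {1,2,7,8,9,10}→15  {2,6,7,8,9,10}→6  {5,6,7,8,9,10}→1
  7 left: {1,2,6,7,8,9,10}→21  {2,5,6,7,8,9,10}→7  {4,5,6,7,8,9,10}→1
  8 left: {1,2,5,6,7,8,9,10}→28  {2,4,5,6,7,8,9,10}→8  {3,4,5,6,7,8,9,10}→1
  9 left: {0,3,4,5,6,7,8,9,10}→1  {1,2,4,5,6,7,8,9,10}→36  {2,3,4,5,6,7,8,9,10}→9
  placing 0:a first → 45 extensions
  placing 1:y first → 10 extensions
total linear extensions = 55

55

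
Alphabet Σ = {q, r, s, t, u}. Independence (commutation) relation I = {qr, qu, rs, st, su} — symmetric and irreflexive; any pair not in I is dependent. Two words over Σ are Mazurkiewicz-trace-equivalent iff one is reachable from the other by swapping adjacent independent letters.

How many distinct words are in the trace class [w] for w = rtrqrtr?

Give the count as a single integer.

3

piece 0:r — minimal
piece 1:t rests on {0:r}
piece 2:r rests on {1:t}
piece 3:q rests on {1:t}
piece 4:r rests on {2:r}
piece 5:t rests on {3:q, 4:r}
piece 6:r rests on {5:t}
minimal pieces: {0:r}
ways to finish when only these pieces remain (= sum over removing one remaining piece with nothing left below it):
  1 left: {6}→1
  2 left: {5,6}→1
  3 left: {3,5,6}→1  {4,5,6}→1
  4 left: {2,4,5,6}→1  {3,4,5,6}→2
  5 left: {2,3,4,5,6}→3
  placing 0:r first → 3 extensions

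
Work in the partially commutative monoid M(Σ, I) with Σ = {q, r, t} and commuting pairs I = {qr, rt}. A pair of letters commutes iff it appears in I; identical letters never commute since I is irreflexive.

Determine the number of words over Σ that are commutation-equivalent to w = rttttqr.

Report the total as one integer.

21

piece 0:r — minimal
piece 1:t — minimal
piece 2:t rests on {1:t}
piece 3:t rests on {2:t}
piece 4:t rests on {3:t}
piece 5:q rests on {4:t}
piece 6:r rests on {0:r}
minimal pieces: {0:r, 1:t}
ways to finish when only these pieces remain (= sum over removing one remaining piece with nothing left below it):
  1 left: {5}→1  {6}→1
  2 left: {0,6}→1  {4,5}→1  {5,6}→2
  3 left: {0,5,6}→3  {3,4,5}→1  {4,5,6}→3
  4 left: {0,4,5,6}→6  {2,3,4,5}→1  {3,4,5,6}→4
  5 left: {0,3,4,5,6}→10  {1,2,3,4,5}→1  {2,3,4,5,6}→5
  placing 0:r first → 6 extensions
  placing 1:t first → 15 extensions
total linear extensions = 21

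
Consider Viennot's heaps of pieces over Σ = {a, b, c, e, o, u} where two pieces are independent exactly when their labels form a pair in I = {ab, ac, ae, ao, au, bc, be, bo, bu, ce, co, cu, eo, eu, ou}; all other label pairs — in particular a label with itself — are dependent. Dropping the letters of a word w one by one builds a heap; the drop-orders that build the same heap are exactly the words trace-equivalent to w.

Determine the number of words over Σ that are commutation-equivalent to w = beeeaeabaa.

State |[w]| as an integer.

0(b) covers ∅
1(e) covers ∅
2(e) covers 1:e
3(e) covers 2:e
4(a) covers ∅
5(e) covers 3:e
6(a) covers 4:a
7(b) covers 0:b
8(a) covers 6:a
9(a) covers 8:a
floor of heap: 0:b, 1:e, 4:a
completions by unplaced set U, small U first (add the entries for U minus each lowest piece of U):
  |U|=1: {5}:1  {7}:1  {9}:1
  |U|=2: {0,7}:1  {3,5}:1  {5,7}:2  {5,9}:2  {7,9}:2  {8,9}:1
  |U|=3: {0,5,7}:3  {0,7,9}:3  {2,3,5}:1  {3,5,7}:3  {3,5,9}:3  {5,7,9}:6  {5,8,9}:3  {6,8,9}:1  {7,8,9}:3
  |U|=4: {0,3,5,7}:6  {0,5,7,9}:12  {0,7,8,9}:6  {1,2,3,5}:1  {2,3,5,7}:4  {2,3,5,9}:4  {3,5,7,9}:12  {3,5,8,9}:6  {4,6,8,9}:1  {5,6,8,9}:4  {5,7,8,9}:12  {6,7,8,9}:4
  |U|=5: {0,2,3,5,7}:10  {0,3,5,7,9}:30  {0,5,7,8,9}:30  {0,6,7,8,9}:10  {1,2,3,5,7}:5  {1,2,3,5,9}:5  {2,3,5,7,9}:20  {2,3,5,8,9}:10  {3,5,6,8,9}:10  {3,5,7,8,9}:30  {4,5,6,8,9}:5  {4,6,7,8,9}:5  {5,6,7,8,9}:20
  |U|=6: {0,1,2,3,5,7}:15  {0,2,3,5,7,9}:60  {0,3,5,7,8,9}:90  {0,4,6,7,8,9}:15  {0,5,6,7,8,9}:60  {1,2,3,5,7,9}:30  {1,2,3,5,8,9}:15  {2,3,5,6,8,9}:20  {2,3,5,7,8,9}:60  {3,4,5,6,8,9}:15  {3,5,6,7,8,9}:60  {4,5,6,7,8,9}:30
  |U|=7: {0,1,2,3,5,7,9}:105  {0,2,3,5,7,8,9}:210  {0,3,5,6,7,8,9}:210  {0,4,5,6,7,8,9}:105  {1,2,3,5,6,8,9}:35  {1,2,3,5,7,8,9}:105  {2,3,4,5,6,8,9}:35  {2,3,5,6,7,8,9}:140  {3,4,5,6,7,8,9}:105
  |U|=8: {0,1,2,3,5,7,8,9}:420  {0,2,3,5,6,7,8,9}:560  {0,3,4,5,6,7,8,9}:420  {1,2,3,4,5,6,8,9}:70  {1,2,3,5,6,7,8,9}:280  {2,3,4,5,6,7,8,9}:280
  start at 0(b): 630
  start at 1(e): 1260
  start at 4(a): 1260
sum over floor = 3150

3150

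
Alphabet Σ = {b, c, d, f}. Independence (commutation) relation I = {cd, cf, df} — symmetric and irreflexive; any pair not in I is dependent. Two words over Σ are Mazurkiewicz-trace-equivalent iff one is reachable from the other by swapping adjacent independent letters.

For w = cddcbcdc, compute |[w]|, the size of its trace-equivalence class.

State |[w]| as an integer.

18

drop 0:c onto floor
drop 1:d onto floor
drop 2:d onto {1:d}
drop 3:c onto {0:c}
drop 4:b onto {2:d, 3:c}
drop 5:c onto {4:b}
drop 6:d onto {4:b}
drop 7:c onto {5:c}
ground layer = {0:c, 1:d}
drop-orders for the pieces not yet dropped (sum over which currently-grounded one goes next):
  1 to go: {6} 1  {7} 1
  2 to go: {5,7} 1  {6,7} 2
  3 to go: {5,6,7} 3
  4 to go: {4,5,6,7} 3
  5 to go: {2,4,5,6,7} 3  {3,4,5,6,7} 3
  6 to go: {0,3,4,5,6,7} 3  {1,2,4,5,6,7} 3  {2,3,4,5,6,7} 6
  if 0:c drops first: 9 orders
  if 1:d drops first: 9 orders
heap linearizations: 18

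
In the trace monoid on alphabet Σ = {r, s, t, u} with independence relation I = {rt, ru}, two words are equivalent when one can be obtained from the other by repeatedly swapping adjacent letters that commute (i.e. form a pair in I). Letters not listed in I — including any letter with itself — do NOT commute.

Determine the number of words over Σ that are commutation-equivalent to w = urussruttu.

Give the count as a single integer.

drop 0:u onto floor
drop 1:r onto floor
drop 2:u onto {0:u}
drop 3:s onto {1:r, 2:u}
drop 4:s onto {3:s}
drop 5:r onto {4:s}
drop 6:u onto {4:s}
drop 7:t onto {6:u}
drop 8:t onto {7:t}
drop 9:u onto {8:t}
ground layer = {0:u, 1:r}
drop-orders for the pieces not yet dropped (sum over which currently-grounded one goes next):
  1 to go: {5} 1  {9} 1
  2 to go: {5,9} 2  {8,9} 1
  3 to go: {5,8,9} 3  {7,8,9} 1
  4 to go: {5,7,8,9} 4  {6,7,8,9} 1
  5 to go: {5,6,7,8,9} 5
  6 to go: {4,5,6,7,8,9} 5
  7 to go: {3,4,5,6,7,8,9} 5
  8 to go: {1,3,4,5,6,7,8,9} 5  {2,3,4,5,6,7,8,9} 5
  if 0:u drops first: 10 orders
  if 1:r drops first: 5 orders
heap linearizations: 15

15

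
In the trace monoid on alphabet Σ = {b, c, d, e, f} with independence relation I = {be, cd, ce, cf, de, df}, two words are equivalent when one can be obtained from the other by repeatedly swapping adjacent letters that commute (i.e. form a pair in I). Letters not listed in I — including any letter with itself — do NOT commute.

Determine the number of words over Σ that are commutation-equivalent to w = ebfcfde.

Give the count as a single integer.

drop 0:e onto floor
drop 1:b onto floor
drop 2:f onto {0:e, 1:b}
drop 3:c onto {1:b}
drop 4:f onto {2:f}
drop 5:d onto {1:b}
drop 6:e onto {4:f}
ground layer = {0:e, 1:b}
drop-orders for the pieces not yet dropped (sum over which currently-grounded one goes next):
  1 to go: {3} 1  {5} 1  {6} 1
  2 to go: {3,5} 2  {3,6} 2  {4,6} 1  {5,6} 2
  3 to go: {2,4,6} 1  {3,4,6} 3  {3,5,6} 6  {4,5,6} 3
  4 to go: {0,2,4,6} 1  {2,3,4,6} 4  {2,4,5,6} 4  {3,4,5,6} 12
  5 to go: {0,2,3,4,6} 5  {0,2,4,5,6} 5  {2,3,4,5,6} 20
  if 0:e drops first: 20 orders
  if 1:b drops first: 30 orders
heap linearizations: 50

50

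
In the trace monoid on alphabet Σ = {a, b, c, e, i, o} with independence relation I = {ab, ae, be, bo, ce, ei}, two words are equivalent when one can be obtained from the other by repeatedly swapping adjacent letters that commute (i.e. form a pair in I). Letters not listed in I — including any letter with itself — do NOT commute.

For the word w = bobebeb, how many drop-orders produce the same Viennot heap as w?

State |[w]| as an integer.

35

#0=b has no predecessor
#1=o has no predecessor
#2=b depends on [0:b]
#3=e depends on [1:o]
#4=b depends on [2:b]
#5=e depends on [3:e]
#6=b depends on [4:b]
sources: [0:b, 1:o]
N(rest) = Σ N(rest − s) over sources s of rest; N(one piece) = 1:
  size 1 → [5]=1  [6]=1
  size 2 → [3,5]=1  [4,6]=1  [5,6]=2
  size 3 → [1,3,5]=1  [2,4,6]=1  [3,5,6]=3  [4,5,6]=3
  size 4 → [0,2,4,6]=1  [1,3,5,6]=4  [2,4,5,6]=4  [3,4,5,6]=6
  size 5 → [0,2,4,5,6]=5  [1,3,4,5,6]=10  [2,3,4,5,6]=10
  first=0(b) contributes 20
  first=1(o) contributes 15
|[w]| = 35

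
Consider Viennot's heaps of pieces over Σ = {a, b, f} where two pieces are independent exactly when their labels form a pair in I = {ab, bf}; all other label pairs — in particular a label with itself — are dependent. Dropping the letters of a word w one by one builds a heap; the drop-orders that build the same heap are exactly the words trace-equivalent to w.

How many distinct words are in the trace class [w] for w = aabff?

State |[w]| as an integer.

#0=a has no predecessor
#1=a depends on [0:a]
#2=b has no predecessor
#3=f depends on [1:a]
#4=f depends on [3:f]
sources: [0:a, 2:b]
N(rest) = Σ N(rest − s) over sources s of rest; N(one piece) = 1:
  size 1 → [2]=1  [4]=1
  size 2 → [2,4]=2  [3,4]=1
  size 3 → [1,3,4]=1  [2,3,4]=3
  first=0(a) contributes 4
  first=2(b) contributes 1
|[w]| = 5

5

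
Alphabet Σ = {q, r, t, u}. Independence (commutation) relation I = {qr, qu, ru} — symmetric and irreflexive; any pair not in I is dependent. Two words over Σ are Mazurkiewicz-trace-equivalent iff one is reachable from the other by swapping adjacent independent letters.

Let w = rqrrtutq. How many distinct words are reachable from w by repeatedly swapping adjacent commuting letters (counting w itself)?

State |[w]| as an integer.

4

piece 0:r — minimal
piece 1:q — minimal
piece 2:r rests on {0:r}
piece 3:r rests on {2:r}
piece 4:t rests on {1:q, 3:r}
piece 5:u rests on {4:t}
piece 6:t rests on {5:u}
piece 7:q rests on {6:t}
minimal pieces: {0:r, 1:q}
ways to finish when only these pieces remain (= sum over removing one remaining piece with nothing left below it):
  1 left: {7}→1
  2 left: {6,7}→1
  3 left: {5,6,7}→1
  4 left: {4,5,6,7}→1
  5 left: {1,4,5,6,7}→1  {3,4,5,6,7}→1
  6 left: {1,3,4,5,6,7}→2  {2,3,4,5,6,7}→1
  placing 0:r first → 3 extensions
  placing 1:q first → 1 extensions
total linear extensions = 4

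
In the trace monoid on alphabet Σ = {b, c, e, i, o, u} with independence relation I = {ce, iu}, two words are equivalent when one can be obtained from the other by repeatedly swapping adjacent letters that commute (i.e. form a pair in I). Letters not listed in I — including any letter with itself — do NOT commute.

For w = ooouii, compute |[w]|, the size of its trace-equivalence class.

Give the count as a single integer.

0(o) covers ∅
1(o) covers 0:o
2(o) covers 1:o
3(u) covers 2:o
4(i) covers 2:o
5(i) covers 4:i
floor of heap: 0:o
completions by unplaced set U, small U first (add the entries for U minus each lowest piece of U):
  |U|=1: {3}:1  {5}:1
  |U|=2: {3,5}:2  {4,5}:1
  |U|=3: {3,4,5}:3
  |U|=4: {2,3,4,5}:3
  start at 0(o): 3

3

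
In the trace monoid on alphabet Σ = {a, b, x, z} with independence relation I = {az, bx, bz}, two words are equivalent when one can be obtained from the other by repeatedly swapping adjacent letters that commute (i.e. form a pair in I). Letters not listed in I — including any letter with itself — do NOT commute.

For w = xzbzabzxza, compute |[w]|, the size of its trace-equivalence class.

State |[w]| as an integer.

piece 0:x — minimal
piece 1:z rests on {0:x}
piece 2:b — minimal
piece 3:z rests on {1:z}
piece 4:a rests on {0:x, 2:b}
piece 5:b rests on {4:a}
piece 6:z rests on {3:z}
piece 7:x rests on {4:a, 6:z}
piece 8:z rests on {7:x}
piece 9:a rests on {5:b, 7:x}
minimal pieces: {0:x, 2:b}
ways to finish when only these pieces remain (= sum over removing one remaining piece with nothing left below it):
  1 left: {8}→1  {9}→1
  2 left: {5,9}→1  {8,9}→2
  3 left: {5,8,9}→3  {7,8,9}→2
  4 left: {5,7,8,9}→5  {6,7,8,9}→2
  5 left: {3,6,7,8,9}→2  {4,5,7,8,9}→5  {5,6,7,8,9}→7
  6 left: {1,3,6,7,8,9}→2  {2,4,5,7,8,9}→5  {3,5,6,7,8,9}→9  {4,5,6,7,8,9}→12
  7 left: {1,3,5,6,7,8,9}→11  {2,4,5,6,7,8,9}→17  {3,4,5,6,7,8,9}→21
  8 left: {1,3,4,5,6,7,8,9}→32  {2,3,4,5,6,7,8,9}→38
  placing 0:x first → 70 extensions
  placing 2:b first → 32 extensions
total linear extensions = 102

102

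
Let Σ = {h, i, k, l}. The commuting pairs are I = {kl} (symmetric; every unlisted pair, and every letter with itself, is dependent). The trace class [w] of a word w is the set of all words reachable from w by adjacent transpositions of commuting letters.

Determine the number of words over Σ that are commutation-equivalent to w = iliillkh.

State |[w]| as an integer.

3

piece 0:i — minimal
piece 1:l rests on {0:i}
piece 2:i rests on {1:l}
piece 3:i rests on {2:i}
piece 4:l rests on {3:i}
piece 5:l rests on {4:l}
piece 6:k rests on {3:i}
piece 7:h rests on {5:l, 6:k}
minimal pieces: {0:i}
ways to finish when only these pieces remain (= sum over removing one remaining piece with nothing left below it):
  1 left: {7}→1
  2 left: {5,7}→1  {6,7}→1
  3 left: {4,5,7}→1  {5,6,7}→2
  4 left: {4,5,6,7}→3
  5 left: {3,4,5,6,7}→3
  6 left: {2,3,4,5,6,7}→3
  placing 0:i first → 3 extensions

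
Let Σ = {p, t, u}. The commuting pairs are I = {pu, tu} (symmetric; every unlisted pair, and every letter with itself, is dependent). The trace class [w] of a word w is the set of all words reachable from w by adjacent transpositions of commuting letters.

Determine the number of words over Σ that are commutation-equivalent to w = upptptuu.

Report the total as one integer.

#0=u has no predecessor
#1=p has no predecessor
#2=p depends on [1:p]
#3=t depends on [2:p]
#4=p depends on [3:t]
#5=t depends on [4:p]
#6=u depends on [0:u]
#7=u depends on [6:u]
sources: [0:u, 1:p]
N(rest) = Σ N(rest − s) over sources s of rest; N(one piece) = 1:
  size 1 → [5]=1  [7]=1
  size 2 → [4,5]=1  [5,7]=2  [6,7]=1
  size 3 → [0,6,7]=1  [3,4,5]=1  [4,5,7]=3  [5,6,7]=3
  size 4 → [0,5,6,7]=4  [2,3,4,5]=1  [3,4,5,7]=4  [4,5,6,7]=6
  size 5 → [0,4,5,6,7]=10  [1,2,3,4,5]=1  [2,3,4,5,7]=5  [3,4,5,6,7]=10
  size 6 → [0,3,4,5,6,7]=20  [1,2,3,4,5,7]=6  [2,3,4,5,6,7]=15
  first=0(u) contributes 21
  first=1(p) contributes 35
|[w]| = 56

56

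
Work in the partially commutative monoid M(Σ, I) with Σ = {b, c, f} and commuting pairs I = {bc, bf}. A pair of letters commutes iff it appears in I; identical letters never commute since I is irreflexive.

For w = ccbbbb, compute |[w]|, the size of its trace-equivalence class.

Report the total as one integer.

0(c) covers ∅
1(c) covers 0:c
2(b) covers ∅
3(b) covers 2:b
4(b) covers 3:b
5(b) covers 4:b
floor of heap: 0:c, 2:b
completions by unplaced set U, small U first (add the entries for U minus each lowest piece of U):
  |U|=1: {1}:1  {5}:1
  |U|=2: {0,1}:1  {1,5}:2  {4,5}:1
  |U|=3: {0,1,5}:3  {1,4,5}:3  {3,4,5}:1
  |U|=4: {0,1,4,5}:6  {1,3,4,5}:4  {2,3,4,5}:1
  start at 0(c): 5
  start at 2(b): 10
sum over floor = 15

15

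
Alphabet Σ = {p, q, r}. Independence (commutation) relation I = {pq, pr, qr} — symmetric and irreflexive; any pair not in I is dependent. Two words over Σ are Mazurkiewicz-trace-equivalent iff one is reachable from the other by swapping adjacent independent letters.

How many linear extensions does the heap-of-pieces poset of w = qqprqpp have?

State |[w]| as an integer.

140

#0=q has no predecessor
#1=q depends on [0:q]
#2=p has no predecessor
#3=r has no predecessor
#4=q depends on [1:q]
#5=p depends on [2:p]
#6=p depends on [5:p]
sources: [0:q, 2:p, 3:r]
N(rest) = Σ N(rest − s) over sources s of rest; N(one piece) = 1:
  size 1 → [3]=1  [4]=1  [6]=1
  size 2 → [1,4]=1  [3,4]=2  [3,6]=2  [4,6]=2  [5,6]=1
  size 3 → [0,1,4]=1  [1,3,4]=3  [1,4,6]=3  [2,5,6]=1  [3,4,6]=6  [3,5,6]=3  [4,5,6]=3
  size 4 → [0,1,3,4]=4  [0,1,4,6]=4  [1,3,4,6]=12  [1,4,5,6]=6  [2,3,5,6]=4  [2,4,5,6]=4  [3,4,5,6]=12
  size 5 → [0,1,3,4,6]=20  [0,1,4,5,6]=10  [1,2,4,5,6]=10  [1,3,4,5,6]=30  [2,3,4,5,6]=20
  first=0(q) contributes 60
  first=2(p) contributes 60
  first=3(r) contributes 20
|[w]| = 140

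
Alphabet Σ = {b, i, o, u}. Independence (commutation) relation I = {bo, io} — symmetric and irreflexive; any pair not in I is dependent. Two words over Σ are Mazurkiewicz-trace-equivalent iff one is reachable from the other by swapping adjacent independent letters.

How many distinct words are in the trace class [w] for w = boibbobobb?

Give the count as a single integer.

drop 0:b onto floor
drop 1:o onto floor
drop 2:i onto {0:b}
drop 3:b onto {2:i}
drop 4:b onto {3:b}
drop 5:o onto {1:o}
drop 6:b onto {4:b}
drop 7:o onto {5:o}
drop 8:b onto {6:b}
drop 9:b onto {8:b}
ground layer = {0:b, 1:o}
drop-orders for the pieces not yet dropped (sum over which currently-grounded one goes next):
  1 to go: {7} 1  {9} 1
  2 to go: {5,7} 1  {7,9} 2  {8,9} 1
  3 to go: {1,5,7} 1  {5,7,9} 3  {6,8,9} 1  {7,8,9} 3
  4 to go: {1,5,7,9} 4  {4,6,8,9} 1  {5,7,8,9} 6  {6,7,8,9} 4
  5 to go: {1,5,7,8,9} 10  {3,4,6,8,9} 1  {4,6,7,8,9} 5  {5,6,7,8,9} 10
  6 to go: {1,5,6,7,8,9} 20  {2,3,4,6,8,9} 1  {3,4,6,7,8,9} 6  {4,5,6,7,8,9} 15
  7 to go: {0,2,3,4,6,8,9} 1  {1,4,5,6,7,8,9} 35  {2,3,4,6,7,8,9} 7  {3,4,5,6,7,8,9} 21
  8 to go: {0,2,3,4,6,7,8,9} 8  {1,3,4,5,6,7,8,9} 56  {2,3,4,5,6,7,8,9} 28
  if 0:b drops first: 84 orders
  if 1:o drops first: 36 orders
heap linearizations: 120

120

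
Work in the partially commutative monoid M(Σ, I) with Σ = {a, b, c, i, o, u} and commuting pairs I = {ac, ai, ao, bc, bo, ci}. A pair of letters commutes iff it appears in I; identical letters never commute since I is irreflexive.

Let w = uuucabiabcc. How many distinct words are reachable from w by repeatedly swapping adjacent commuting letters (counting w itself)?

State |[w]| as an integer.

112

piece 0:u — minimal
piece 1:u rests on {0:u}
piece 2:u rests on {1:u}
piece 3:c rests on {2:u}
piece 4:a rests on {2:u}
piece 5:b rests on {4:a}
piece 6:i rests on {5:b}
piece 7:a rests on {5:b}
piece 8:b rests on {6:i, 7:a}
piece 9:c rests on {3:c}
piece 10:c rests on {9:c}
minimal pieces: {0:u}
ways to finish when only these pieces remain (= sum over removing one remaining piece with nothing left below it):
  1 left: {8}→1  {10}→1
  2 left: {6,8}→1  {7,8}→1  {8,10}→2  {9,10}→1
  3 left: {3,9,10}→1  {6,7,8}→2  {6,8,10}→3  {7,8,10}→3  {8,9,10}→3
  4 left: {3,8,9,10}→4  {5,6,7,8}→2  {6,7,8,10}→8  {6,8,9,10}→6  {7,8,9,10}→6
  5 left: {3,6,8,9,10}→10  {3,7,8,9,10}→10  {4,5,6,7,8}→2  {5,6,7,8,10}→10  {6,7,8,9,10}→20
  6 left: {3,6,7,8,9,10}→40  {4,5,6,7,8,10}→12  {5,6,7,8,9,10}→30
  7 left: {3,5,6,7,8,9,10}→70  {4,5,6,7,8,9,10}→42
  8 left: {3,4,5,6,7,8,9,10}→112
  9 left: {2,3,4,5,6,7,8,9,10}→112
  placing 0:u first → 112 extensions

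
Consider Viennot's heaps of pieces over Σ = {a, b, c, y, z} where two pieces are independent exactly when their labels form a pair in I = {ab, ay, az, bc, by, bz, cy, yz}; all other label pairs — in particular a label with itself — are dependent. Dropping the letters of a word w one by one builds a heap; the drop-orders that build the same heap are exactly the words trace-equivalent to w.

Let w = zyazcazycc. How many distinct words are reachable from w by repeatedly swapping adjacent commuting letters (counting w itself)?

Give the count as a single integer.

270

0(z) covers ∅
1(y) covers ∅
2(a) covers ∅
3(z) covers 0:z
4(c) covers 2:a, 3:z
5(a) covers 4:c
6(z) covers 4:c
7(y) covers 1:y
8(c) covers 5:a, 6:z
9(c) covers 8:c
floor of heap: 0:z, 1:y, 2:a
completions by unplaced set U, small U first (add the entries for U minus each lowest piece of U):
  |U|=1: {7}:1  {9}:1
  |U|=2: {1,7}:1  {7,9}:2  {8,9}:1
  |U|=3: {1,7,9}:3  {5,8,9}:1  {6,8,9}:1  {7,8,9}:3
  |U|=4: {1,7,8,9}:6  {5,6,8,9}:2  {5,7,8,9}:4  {6,7,8,9}:4
  |U|=5: {1,5,7,8,9}:10  {1,6,7,8,9}:10  {4,5,6,8,9}:2  {5,6,7,8,9}:10
  |U|=6: {1,5,6,7,8,9}:30  {2,4,5,6,8,9}:2  {3,4,5,6,8,9}:2  {4,5,6,7,8,9}:12
  |U|=7: {0,3,4,5,6,8,9}:2  {1,4,5,6,7,8,9}:42  {2,3,4,5,6,8,9}:4  {2,4,5,6,7,8,9}:14  {3,4,5,6,7,8,9}:14
  |U|=8: {0,2,3,4,5,6,8,9}:6  {0,3,4,5,6,7,8,9}:16  {1,2,4,5,6,7,8,9}:56  {1,3,4,5,6,7,8,9}:56  {2,3,4,5,6,7,8,9}:32
  start at 0(z): 144
  start at 1(y): 54
  start at 2(a): 72
sum over floor = 270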